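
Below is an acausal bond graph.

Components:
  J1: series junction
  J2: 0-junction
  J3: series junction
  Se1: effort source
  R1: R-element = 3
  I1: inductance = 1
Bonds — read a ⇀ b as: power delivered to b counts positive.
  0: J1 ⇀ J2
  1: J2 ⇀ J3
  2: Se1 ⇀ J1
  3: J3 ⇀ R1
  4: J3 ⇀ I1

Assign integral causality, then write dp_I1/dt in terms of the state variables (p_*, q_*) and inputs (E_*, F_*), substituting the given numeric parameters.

β2 →J1  (Se1 (Se) sets effort on bond)
β0 →J2  (J1 needs exactly one f-in)
β1 →J3  (J2: bond 0 brought effort, rest push out)
β4 →I1  (prefer integral on I1)
β3 →J3  (1-jn J3 has f-setter on 4)

dp_I1/dt = E_Se1 - 3*p_I1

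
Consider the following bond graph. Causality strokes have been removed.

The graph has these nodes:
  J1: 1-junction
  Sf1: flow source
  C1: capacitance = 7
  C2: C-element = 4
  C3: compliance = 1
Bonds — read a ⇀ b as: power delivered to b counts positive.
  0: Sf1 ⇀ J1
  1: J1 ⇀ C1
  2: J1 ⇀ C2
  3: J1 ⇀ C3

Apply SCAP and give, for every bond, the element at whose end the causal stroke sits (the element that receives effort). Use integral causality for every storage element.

b0 stroke at Sf1  (source Sf1 imposes f)
b1 stroke at J1  (common-f at J1 fixed by 0)
b2 stroke at J1  (J1: bond 0 brought flow, rest push out)
b3 stroke at J1  (1-jn J1 has f-setter on 0)

b0 |Sf1
b1 |J1
b2 |J1
b3 |J1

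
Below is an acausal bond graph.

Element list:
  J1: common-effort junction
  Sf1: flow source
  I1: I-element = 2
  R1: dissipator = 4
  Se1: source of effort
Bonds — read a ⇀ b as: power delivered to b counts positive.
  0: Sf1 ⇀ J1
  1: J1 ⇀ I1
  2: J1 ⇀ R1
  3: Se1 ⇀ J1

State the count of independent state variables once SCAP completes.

bond 0 stroke at Sf1  (Sf1 (Sf) sets flow on bond)
bond 3 stroke at J1  (Se1 fixes effort; stroke away)
bond 1 stroke at I1  (J1 effort already set via bond 3)
bond 2 stroke at R1  (0-jn J1 has e-setter on 3)

1  (I1 all integral)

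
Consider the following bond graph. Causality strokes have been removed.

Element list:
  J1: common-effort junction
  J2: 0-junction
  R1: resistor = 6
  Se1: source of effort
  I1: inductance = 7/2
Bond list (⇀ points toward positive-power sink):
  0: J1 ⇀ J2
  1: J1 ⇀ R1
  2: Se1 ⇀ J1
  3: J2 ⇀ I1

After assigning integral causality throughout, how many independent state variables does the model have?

1  (I1 all integral)

b2 |J1  (Se1 fixes effort; stroke away)
b0 |J2  (common-e at J1 fixed by 2)
b1 |R1  (0-jn J1 has e-setter on 2)
b3 |I1  (0-jn J2 has e-setter on 0)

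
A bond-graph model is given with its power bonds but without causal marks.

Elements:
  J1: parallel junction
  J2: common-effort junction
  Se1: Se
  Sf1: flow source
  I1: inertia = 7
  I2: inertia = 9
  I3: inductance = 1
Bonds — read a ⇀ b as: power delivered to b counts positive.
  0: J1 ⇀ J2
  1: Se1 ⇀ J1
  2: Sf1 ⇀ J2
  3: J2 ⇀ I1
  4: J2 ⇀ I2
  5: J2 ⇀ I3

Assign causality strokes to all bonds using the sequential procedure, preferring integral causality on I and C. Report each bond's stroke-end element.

β0 →J2
β1 →J1
β2 →Sf1
β3 →I1
β4 →I2
β5 →I3

b1 |J1  (Se1 (Se) sets effort on bond)
b2 |Sf1  (Sf1 (Sf) sets flow on bond)
b0 |J2  (0-jn J1 has e-setter on 1)
b3 |I1  (J2 effort already set via bond 0)
b4 |I2  (J2 effort already set via bond 0)
b5 |I3  (common-e at J2 fixed by 0)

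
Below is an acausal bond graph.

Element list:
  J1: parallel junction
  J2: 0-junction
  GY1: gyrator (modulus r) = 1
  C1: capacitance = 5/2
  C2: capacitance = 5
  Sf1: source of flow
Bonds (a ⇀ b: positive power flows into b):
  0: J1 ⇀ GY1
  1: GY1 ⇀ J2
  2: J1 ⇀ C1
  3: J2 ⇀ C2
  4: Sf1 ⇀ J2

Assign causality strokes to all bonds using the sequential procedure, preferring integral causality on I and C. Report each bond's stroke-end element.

#4 stroke at Sf1  (Sf1: flow source, stroke at near end)
#2 stroke at J1  (C1 outputs effort q/C1)
#0 stroke at GY1  (J1 effort already set via bond 2)
#1 stroke at GY1  (GY1 both-in/both-out from 0)
#3 stroke at J2  (closing 0-jn rule on J2)

#0 |GY1
#1 |GY1
#2 |J1
#3 |J2
#4 |Sf1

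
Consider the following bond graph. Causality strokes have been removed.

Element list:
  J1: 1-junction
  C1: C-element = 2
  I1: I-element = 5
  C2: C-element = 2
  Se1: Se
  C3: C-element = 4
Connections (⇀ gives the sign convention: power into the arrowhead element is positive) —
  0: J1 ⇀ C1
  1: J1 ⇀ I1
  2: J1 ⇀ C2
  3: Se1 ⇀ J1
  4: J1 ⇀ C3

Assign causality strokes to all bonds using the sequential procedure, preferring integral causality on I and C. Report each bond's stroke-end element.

β0 |J1
β1 |I1
β2 |J1
β3 |J1
β4 |J1

β3 |J1  (Se1: effort source, stroke at far end)
β0 |J1  (C1 integral (e out))
β1 |I1  (I1 outputs flow p/I1)
β2 |J1  (J1: bond 1 brought flow, rest push out)
β4 |J1  (common-f at J1 fixed by 1)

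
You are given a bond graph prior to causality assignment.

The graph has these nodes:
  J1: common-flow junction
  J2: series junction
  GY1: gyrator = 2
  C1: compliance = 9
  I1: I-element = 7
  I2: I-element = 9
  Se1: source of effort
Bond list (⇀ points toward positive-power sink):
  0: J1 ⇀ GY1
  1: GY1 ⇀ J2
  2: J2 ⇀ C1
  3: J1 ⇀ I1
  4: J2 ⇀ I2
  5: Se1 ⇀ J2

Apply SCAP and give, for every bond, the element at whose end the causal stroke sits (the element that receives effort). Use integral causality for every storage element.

#5 stroke→J2  (Se1 fixes effort; stroke away)
#2 stroke→J2  (C1 integral (e out))
#3 stroke→I1  (prefer integral on I1)
#0 stroke→J1  (1-jn J1 has f-setter on 3)
#1 stroke→J2  (GY1 both-in/both-out from 0)
#4 stroke→I2  (J2 needs exactly one f-in)

#0 stroke at J1
#1 stroke at J2
#2 stroke at J2
#3 stroke at I1
#4 stroke at I2
#5 stroke at J2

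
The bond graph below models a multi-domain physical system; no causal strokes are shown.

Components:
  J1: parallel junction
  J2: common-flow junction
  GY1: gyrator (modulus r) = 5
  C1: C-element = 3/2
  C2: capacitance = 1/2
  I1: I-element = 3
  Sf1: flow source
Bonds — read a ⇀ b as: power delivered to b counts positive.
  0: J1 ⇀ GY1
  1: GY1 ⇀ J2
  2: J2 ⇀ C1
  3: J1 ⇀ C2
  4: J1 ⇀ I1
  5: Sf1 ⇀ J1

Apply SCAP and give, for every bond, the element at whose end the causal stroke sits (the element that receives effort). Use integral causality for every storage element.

#5 stroke at Sf1  (Sf1: flow source, stroke at near end)
#2 stroke at J2  (C1: C, integral causality)
#1 stroke at GY1  (J2 needs exactly one f-in)
#0 stroke at GY1  (GY1: gyrator matches bond 1)
#3 stroke at J1  (prefer integral on C2)
#4 stroke at I1  (common-e at J1 fixed by 3)

bond 0 |GY1
bond 1 |GY1
bond 2 |J2
bond 3 |J1
bond 4 |I1
bond 5 |Sf1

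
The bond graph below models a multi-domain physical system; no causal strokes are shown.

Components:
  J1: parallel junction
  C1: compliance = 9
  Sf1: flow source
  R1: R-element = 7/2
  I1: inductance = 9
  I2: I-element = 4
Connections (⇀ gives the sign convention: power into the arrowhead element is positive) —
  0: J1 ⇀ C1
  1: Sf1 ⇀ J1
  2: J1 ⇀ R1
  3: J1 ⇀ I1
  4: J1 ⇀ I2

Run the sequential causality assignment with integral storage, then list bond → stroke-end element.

β1 |Sf1  (Sf1 (Sf) sets flow on bond)
β0 |J1  (C1 integral (e out))
β2 |R1  (J1 effort already set via bond 0)
β3 |I1  (J1 effort already set via bond 0)
β4 |I2  (J1 effort already set via bond 0)

b0 stroke→J1
b1 stroke→Sf1
b2 stroke→R1
b3 stroke→I1
b4 stroke→I2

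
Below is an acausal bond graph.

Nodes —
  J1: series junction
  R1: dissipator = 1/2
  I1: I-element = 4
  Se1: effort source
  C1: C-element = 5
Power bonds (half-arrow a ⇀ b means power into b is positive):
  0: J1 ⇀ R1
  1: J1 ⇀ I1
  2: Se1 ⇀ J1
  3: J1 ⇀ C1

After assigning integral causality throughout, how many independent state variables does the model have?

2  (C1, I1 all integral)

β2 stroke at J1  (Se1 fixes effort; stroke away)
β1 stroke at I1  (I1 outputs flow p/I1)
β0 stroke at J1  (common-f at J1 fixed by 1)
β3 stroke at J1  (J1: bond 1 brought flow, rest push out)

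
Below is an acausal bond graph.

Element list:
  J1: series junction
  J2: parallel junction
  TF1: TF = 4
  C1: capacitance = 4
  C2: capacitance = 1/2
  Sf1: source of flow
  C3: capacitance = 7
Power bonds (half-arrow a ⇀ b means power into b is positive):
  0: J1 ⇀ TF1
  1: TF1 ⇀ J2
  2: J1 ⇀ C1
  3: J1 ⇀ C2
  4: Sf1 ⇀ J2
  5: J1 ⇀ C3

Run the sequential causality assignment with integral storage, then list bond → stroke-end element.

bond 0 →TF1
bond 1 →J2
bond 2 →J1
bond 3 →J1
bond 4 →Sf1
bond 5 →J1

b4 stroke at Sf1  (Sf1: flow source, stroke at near end)
b1 stroke at J2  (only one effort-in slot at J2)
b0 stroke at TF1  (through TF1, causality passes straight; one stroke at TF1)
b2 stroke at J1  (1-jn J1 has f-setter on 0)
b3 stroke at J1  (J1 flow already set via bond 0)
b5 stroke at J1  (J1 flow already set via bond 0)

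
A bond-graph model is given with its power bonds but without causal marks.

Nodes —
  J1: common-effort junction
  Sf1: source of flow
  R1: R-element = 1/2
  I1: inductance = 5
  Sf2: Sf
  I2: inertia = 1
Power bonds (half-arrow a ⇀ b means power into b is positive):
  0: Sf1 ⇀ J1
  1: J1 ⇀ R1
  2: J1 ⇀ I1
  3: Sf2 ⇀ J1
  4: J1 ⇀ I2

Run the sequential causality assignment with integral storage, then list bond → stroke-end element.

bond 0 |Sf1
bond 1 |J1
bond 2 |I1
bond 3 |Sf2
bond 4 |I2

#0 stroke→Sf1  (source Sf1 imposes f)
#3 stroke→Sf2  (Sf2 (Sf) sets flow on bond)
#2 stroke→I1  (I1 outputs flow p/I1)
#4 stroke→I2  (I2: I, integral causality)
#1 stroke→J1  (only one effort-in slot at J1)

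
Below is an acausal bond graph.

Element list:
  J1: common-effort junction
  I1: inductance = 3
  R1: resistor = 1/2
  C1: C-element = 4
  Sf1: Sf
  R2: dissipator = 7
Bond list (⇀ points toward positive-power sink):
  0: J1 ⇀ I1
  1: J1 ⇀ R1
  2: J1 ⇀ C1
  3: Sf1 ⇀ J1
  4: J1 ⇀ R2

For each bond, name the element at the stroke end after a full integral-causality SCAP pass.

β0 stroke→I1
β1 stroke→R1
β2 stroke→J1
β3 stroke→Sf1
β4 stroke→R2

β3 stroke→Sf1  (source Sf1 imposes f)
β0 stroke→I1  (I1: I, integral causality)
β2 stroke→J1  (prefer integral on C1)
β1 stroke→R1  (common-e at J1 fixed by 2)
β4 stroke→R2  (J1: bond 2 brought effort, rest push out)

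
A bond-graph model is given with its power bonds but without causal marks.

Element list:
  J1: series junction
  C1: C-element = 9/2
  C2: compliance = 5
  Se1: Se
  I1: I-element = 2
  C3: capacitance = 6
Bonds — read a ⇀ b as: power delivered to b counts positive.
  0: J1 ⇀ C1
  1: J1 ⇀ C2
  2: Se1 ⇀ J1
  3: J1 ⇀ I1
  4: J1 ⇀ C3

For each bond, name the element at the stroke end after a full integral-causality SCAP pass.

#2 |J1  (source Se1 imposes e)
#0 |J1  (C1: C, integral causality)
#1 |J1  (prefer integral on C2)
#3 |I1  (I1: I, integral causality)
#4 |J1  (J1 flow already set via bond 3)

#0 →J1
#1 →J1
#2 →J1
#3 →I1
#4 →J1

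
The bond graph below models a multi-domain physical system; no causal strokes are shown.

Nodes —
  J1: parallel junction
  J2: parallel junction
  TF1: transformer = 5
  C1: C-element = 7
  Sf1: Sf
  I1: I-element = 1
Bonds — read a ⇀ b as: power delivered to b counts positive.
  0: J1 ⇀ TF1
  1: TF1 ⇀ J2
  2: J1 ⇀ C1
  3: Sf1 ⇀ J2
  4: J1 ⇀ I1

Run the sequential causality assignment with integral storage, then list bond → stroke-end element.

β0 stroke→TF1
β1 stroke→J2
β2 stroke→J1
β3 stroke→Sf1
β4 stroke→I1

#3 |Sf1  (source Sf1 imposes f)
#1 |J2  (J2 needs exactly one e-in)
#0 |TF1  (through TF1, causality passes straight; one stroke at TF1)
#2 |J1  (C1 outputs effort q/C1)
#4 |I1  (J1: bond 2 brought effort, rest push out)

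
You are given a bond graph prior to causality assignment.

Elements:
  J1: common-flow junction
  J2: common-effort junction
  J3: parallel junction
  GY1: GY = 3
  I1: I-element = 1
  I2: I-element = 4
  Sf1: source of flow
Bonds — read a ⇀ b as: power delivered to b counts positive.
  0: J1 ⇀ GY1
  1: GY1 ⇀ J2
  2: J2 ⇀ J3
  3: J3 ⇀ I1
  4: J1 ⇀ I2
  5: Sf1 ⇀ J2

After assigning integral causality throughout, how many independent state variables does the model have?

2  (I1, I2 all integral)

bond 5 |Sf1  (Sf1 fixes flow; stroke at Sf1)
bond 3 |I1  (I1: I, integral causality)
bond 2 |J3  (J3 needs exactly one e-in)
bond 1 |J2  (only one effort-in slot at J2)
bond 0 |J1  (through GY1, causality inverts; strokes same side of GY1)
bond 4 |I2  (only one flow-in slot at J1)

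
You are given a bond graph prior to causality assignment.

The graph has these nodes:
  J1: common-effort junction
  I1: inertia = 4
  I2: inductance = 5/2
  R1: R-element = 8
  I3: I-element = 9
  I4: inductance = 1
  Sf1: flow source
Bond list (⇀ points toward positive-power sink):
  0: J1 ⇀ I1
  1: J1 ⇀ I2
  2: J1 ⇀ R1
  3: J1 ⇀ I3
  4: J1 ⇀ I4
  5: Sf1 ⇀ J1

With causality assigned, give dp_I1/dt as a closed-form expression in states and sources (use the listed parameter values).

dp_I1/dt = 8*F_Sf1 - 2*p_I1 - 16*p_I2/5 - 8*p_I3/9 - 8*p_I4

b5 stroke→Sf1  (Sf1 fixes flow; stroke at Sf1)
b0 stroke→I1  (I1 integral (f out))
b1 stroke→I2  (I2: I, integral causality)
b3 stroke→I3  (I3: I, integral causality)
b4 stroke→I4  (I4: I, integral causality)
b2 stroke→J1  (only one effort-in slot at J1)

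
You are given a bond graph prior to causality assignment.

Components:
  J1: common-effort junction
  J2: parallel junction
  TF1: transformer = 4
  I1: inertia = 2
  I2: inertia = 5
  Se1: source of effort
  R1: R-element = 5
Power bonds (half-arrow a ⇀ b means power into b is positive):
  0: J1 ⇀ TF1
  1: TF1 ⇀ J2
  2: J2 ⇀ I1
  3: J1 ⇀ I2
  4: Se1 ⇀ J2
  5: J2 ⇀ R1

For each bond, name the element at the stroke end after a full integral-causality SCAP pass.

bond 4 stroke→J2  (source Se1 imposes e)
bond 1 stroke→TF1  (J2 effort already set via bond 4)
bond 2 stroke→I1  (J2 effort already set via bond 4)
bond 5 stroke→R1  (common-e at J2 fixed by 4)
bond 0 stroke→J1  (through TF1, causality passes straight; one stroke at TF1)
bond 3 stroke→I2  (J1: bond 0 brought effort, rest push out)

β0 →J1
β1 →TF1
β2 →I1
β3 →I2
β4 →J2
β5 →R1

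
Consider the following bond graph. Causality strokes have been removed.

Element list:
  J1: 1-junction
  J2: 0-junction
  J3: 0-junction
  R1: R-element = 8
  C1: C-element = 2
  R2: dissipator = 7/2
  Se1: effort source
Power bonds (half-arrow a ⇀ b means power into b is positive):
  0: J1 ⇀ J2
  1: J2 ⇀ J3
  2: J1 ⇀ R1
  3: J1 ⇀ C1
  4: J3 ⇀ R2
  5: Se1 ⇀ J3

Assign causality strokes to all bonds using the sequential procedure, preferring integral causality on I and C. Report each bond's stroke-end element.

b0 |J1
b1 |J2
b2 |R1
b3 |J1
b4 |R2
b5 |J3

bond 5 stroke at J3  (Se1: effort source, stroke at far end)
bond 1 stroke at J2  (0-jn J3 has e-setter on 5)
bond 4 stroke at R2  (J3 effort already set via bond 5)
bond 0 stroke at J1  (J2: bond 1 brought effort, rest push out)
bond 3 stroke at J1  (C1 outputs effort q/C1)
bond 2 stroke at R1  (only one flow-in slot at J1)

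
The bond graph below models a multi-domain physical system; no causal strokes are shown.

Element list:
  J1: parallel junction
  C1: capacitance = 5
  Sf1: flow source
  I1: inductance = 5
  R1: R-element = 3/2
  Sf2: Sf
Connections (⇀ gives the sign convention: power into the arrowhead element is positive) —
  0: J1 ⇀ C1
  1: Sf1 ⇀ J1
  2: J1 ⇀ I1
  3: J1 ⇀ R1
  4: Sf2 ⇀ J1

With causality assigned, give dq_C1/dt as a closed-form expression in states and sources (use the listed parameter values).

dq_C1/dt = F_Sf1 + F_Sf2 - p_I1/5 - 2*q_C1/15

bond 1 stroke at Sf1  (Sf1 fixes flow; stroke at Sf1)
bond 4 stroke at Sf2  (Sf2 fixes flow; stroke at Sf2)
bond 0 stroke at J1  (prefer integral on C1)
bond 2 stroke at I1  (0-jn J1 has e-setter on 0)
bond 3 stroke at R1  (J1: bond 0 brought effort, rest push out)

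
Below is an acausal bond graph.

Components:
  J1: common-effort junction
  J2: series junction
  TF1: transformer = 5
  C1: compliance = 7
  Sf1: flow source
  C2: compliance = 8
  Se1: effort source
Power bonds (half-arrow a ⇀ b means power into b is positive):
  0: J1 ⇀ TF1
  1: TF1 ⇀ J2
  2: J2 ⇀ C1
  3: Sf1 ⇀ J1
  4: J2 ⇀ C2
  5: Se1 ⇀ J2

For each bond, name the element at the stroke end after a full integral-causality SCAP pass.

bond 0 |J1
bond 1 |TF1
bond 2 |J2
bond 3 |Sf1
bond 4 |J2
bond 5 |J2

#3 stroke→Sf1  (source Sf1 imposes f)
#5 stroke→J2  (Se1 fixes effort; stroke away)
#0 stroke→J1  (only one effort-in slot at J1)
#1 stroke→TF1  (TF1: transformer flips bond 0)
#2 stroke→J2  (J2: bond 1 brought flow, rest push out)
#4 stroke→J2  (common-f at J2 fixed by 1)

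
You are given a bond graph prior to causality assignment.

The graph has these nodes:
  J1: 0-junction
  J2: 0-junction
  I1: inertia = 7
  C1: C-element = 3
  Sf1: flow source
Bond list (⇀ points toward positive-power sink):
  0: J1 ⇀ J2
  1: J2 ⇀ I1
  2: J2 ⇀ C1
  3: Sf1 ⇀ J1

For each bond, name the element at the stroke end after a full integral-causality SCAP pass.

b3 →Sf1  (Sf1: flow source, stroke at near end)
b0 →J1  (only one effort-in slot at J1)
b1 →I1  (I1 outputs flow p/I1)
b2 →J2  (only one effort-in slot at J2)

b0 |J1
b1 |I1
b2 |J2
b3 |Sf1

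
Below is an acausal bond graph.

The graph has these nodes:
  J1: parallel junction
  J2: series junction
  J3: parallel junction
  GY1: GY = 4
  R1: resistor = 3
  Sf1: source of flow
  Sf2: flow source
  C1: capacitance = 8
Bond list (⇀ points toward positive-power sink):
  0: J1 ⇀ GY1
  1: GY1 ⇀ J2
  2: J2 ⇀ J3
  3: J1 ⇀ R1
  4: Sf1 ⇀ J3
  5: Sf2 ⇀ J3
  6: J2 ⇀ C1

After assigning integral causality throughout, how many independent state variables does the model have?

1  (C1 all integral)

#4 |Sf1  (Sf1 fixes flow; stroke at Sf1)
#5 |Sf2  (Sf2 fixes flow; stroke at Sf2)
#2 |J3  (J3: last free bond brings effort in)
#1 |J2  (common-f at J2 fixed by 2)
#6 |J2  (J2 flow already set via bond 2)
#0 |J1  (GY GY1: same side as bond 1)
#3 |R1  (0-jn J1 has e-setter on 0)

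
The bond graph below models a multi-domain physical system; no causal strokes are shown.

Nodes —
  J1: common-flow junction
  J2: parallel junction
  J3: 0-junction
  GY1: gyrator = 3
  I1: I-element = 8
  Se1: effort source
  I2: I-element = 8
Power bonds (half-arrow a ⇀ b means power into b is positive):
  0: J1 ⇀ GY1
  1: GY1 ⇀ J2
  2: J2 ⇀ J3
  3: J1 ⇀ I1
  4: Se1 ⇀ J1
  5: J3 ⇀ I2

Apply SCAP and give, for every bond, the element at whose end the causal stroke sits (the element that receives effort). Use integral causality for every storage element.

bond 0 →J1
bond 1 →J2
bond 2 →J3
bond 3 →I1
bond 4 →J1
bond 5 →I2

bond 4 stroke at J1  (Se1 fixes effort; stroke away)
bond 3 stroke at I1  (prefer integral on I1)
bond 0 stroke at J1  (J1: bond 3 brought flow, rest push out)
bond 1 stroke at J2  (GY1 both-in/both-out from 0)
bond 2 stroke at J3  (J2: bond 1 brought effort, rest push out)
bond 5 stroke at I2  (J3: bond 2 brought effort, rest push out)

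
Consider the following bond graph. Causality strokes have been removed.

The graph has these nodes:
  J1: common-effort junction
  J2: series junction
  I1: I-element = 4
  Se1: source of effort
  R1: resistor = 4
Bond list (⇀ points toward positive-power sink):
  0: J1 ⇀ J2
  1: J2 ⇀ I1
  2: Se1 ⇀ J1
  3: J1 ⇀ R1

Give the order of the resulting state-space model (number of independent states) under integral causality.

β2 stroke→J1  (Se1 fixes effort; stroke away)
β0 stroke→J2  (0-jn J1 has e-setter on 2)
β3 stroke→R1  (J1: bond 2 brought effort, rest push out)
β1 stroke→I1  (J2 needs exactly one f-in)

1  (I1 all integral)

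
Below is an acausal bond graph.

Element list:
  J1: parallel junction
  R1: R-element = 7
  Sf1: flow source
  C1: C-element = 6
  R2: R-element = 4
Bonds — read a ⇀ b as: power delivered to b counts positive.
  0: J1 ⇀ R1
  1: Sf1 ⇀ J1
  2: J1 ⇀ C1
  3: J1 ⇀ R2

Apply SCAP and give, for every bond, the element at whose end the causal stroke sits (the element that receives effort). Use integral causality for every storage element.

β1 stroke at Sf1  (Sf1: flow source, stroke at near end)
β2 stroke at J1  (C1: C, integral causality)
β0 stroke at R1  (0-jn J1 has e-setter on 2)
β3 stroke at R2  (common-e at J1 fixed by 2)

β0 →R1
β1 →Sf1
β2 →J1
β3 →R2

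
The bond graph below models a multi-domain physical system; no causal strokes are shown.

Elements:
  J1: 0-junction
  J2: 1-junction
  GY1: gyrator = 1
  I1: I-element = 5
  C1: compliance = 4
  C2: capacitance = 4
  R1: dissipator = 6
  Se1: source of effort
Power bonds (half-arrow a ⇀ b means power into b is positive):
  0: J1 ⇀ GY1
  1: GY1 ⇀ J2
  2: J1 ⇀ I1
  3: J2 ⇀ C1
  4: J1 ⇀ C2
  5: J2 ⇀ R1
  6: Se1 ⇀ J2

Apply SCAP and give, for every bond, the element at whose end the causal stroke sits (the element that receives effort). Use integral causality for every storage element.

#0 →GY1
#1 →GY1
#2 →I1
#3 →J2
#4 →J1
#5 →J2
#6 →J2

β6 |J2  (source Se1 imposes e)
β2 |I1  (I1: I, integral causality)
β3 |J2  (prefer integral on C1)
β4 |J1  (prefer integral on C2)
β0 |GY1  (J1 effort already set via bond 4)
β1 |GY1  (GY1 both-in/both-out from 0)
β5 |J2  (J2: bond 1 brought flow, rest push out)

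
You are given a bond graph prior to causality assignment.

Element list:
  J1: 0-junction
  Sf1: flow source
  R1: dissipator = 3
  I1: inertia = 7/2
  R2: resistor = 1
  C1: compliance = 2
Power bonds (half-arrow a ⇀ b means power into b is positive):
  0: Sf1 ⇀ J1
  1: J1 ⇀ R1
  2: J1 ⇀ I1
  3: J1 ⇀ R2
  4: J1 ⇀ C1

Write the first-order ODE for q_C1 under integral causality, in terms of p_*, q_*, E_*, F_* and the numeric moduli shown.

dq_C1/dt = F_Sf1 - 2*p_I1/7 - 2*q_C1/3

bond 0 stroke→Sf1  (Sf1: flow source, stroke at near end)
bond 2 stroke→I1  (I1: I, integral causality)
bond 4 stroke→J1  (C1 integral (e out))
bond 1 stroke→R1  (J1 effort already set via bond 4)
bond 3 stroke→R2  (0-jn J1 has e-setter on 4)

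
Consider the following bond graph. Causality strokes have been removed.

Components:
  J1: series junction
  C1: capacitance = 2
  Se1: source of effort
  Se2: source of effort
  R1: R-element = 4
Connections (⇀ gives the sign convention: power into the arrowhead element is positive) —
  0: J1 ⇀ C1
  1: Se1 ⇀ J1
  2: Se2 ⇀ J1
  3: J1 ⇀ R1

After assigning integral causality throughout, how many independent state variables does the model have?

1  (C1 all integral)

b1 |J1  (source Se1 imposes e)
b2 |J1  (Se2 (Se) sets effort on bond)
b0 |J1  (C1 outputs effort q/C1)
b3 |R1  (only one flow-in slot at J1)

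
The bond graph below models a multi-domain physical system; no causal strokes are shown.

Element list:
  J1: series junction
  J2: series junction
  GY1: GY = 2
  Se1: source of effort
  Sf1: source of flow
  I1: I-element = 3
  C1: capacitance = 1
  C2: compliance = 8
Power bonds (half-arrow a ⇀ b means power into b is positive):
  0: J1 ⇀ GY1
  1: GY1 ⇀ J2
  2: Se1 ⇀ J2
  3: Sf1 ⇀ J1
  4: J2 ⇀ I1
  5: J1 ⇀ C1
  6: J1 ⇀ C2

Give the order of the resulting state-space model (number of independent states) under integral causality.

#2 stroke→J2  (source Se1 imposes e)
#3 stroke→Sf1  (Sf1 (Sf) sets flow on bond)
#0 stroke→J1  (J1: bond 3 brought flow, rest push out)
#5 stroke→J1  (1-jn J1 has f-setter on 3)
#6 stroke→J1  (1-jn J1 has f-setter on 3)
#1 stroke→J2  (through GY1, causality inverts; strokes same side of GY1)
#4 stroke→I1  (only one flow-in slot at J2)

3  (C1, C2, I1 all integral)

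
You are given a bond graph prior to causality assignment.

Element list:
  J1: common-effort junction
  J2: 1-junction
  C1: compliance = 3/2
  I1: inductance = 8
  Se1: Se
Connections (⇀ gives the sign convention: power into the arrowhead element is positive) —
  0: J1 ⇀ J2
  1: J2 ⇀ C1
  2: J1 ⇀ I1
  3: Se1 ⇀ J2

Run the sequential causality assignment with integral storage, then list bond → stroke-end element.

b3 →J2  (Se1 fixes effort; stroke away)
b1 →J2  (prefer integral on C1)
b0 →J1  (J2: last free bond brings flow in)
b2 →I1  (common-e at J1 fixed by 0)

#0 →J1
#1 →J2
#2 →I1
#3 →J2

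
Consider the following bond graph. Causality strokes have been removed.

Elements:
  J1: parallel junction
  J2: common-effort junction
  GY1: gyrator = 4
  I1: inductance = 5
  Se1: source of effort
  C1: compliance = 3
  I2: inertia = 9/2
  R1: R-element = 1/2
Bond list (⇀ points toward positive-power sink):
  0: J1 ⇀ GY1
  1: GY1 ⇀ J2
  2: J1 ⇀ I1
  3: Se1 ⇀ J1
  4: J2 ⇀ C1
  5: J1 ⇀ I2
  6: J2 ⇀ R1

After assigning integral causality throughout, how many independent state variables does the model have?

bond 3 →J1  (Se1: effort source, stroke at far end)
bond 0 →GY1  (0-jn J1 has e-setter on 3)
bond 2 →I1  (common-e at J1 fixed by 3)
bond 5 →I2  (0-jn J1 has e-setter on 3)
bond 1 →GY1  (GY1: gyrator matches bond 0)
bond 4 →J2  (C1 outputs effort q/C1)
bond 6 →R1  (common-e at J2 fixed by 4)

3  (C1, I1, I2 all integral)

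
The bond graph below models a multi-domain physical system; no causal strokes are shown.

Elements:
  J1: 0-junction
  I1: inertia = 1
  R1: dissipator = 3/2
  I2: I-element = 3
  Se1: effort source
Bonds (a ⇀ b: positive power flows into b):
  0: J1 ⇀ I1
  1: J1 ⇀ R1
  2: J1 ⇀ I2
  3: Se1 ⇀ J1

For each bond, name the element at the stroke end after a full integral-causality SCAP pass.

bond 0 →I1
bond 1 →R1
bond 2 →I2
bond 3 →J1

β3 stroke at J1  (Se1 (Se) sets effort on bond)
β0 stroke at I1  (J1: bond 3 brought effort, rest push out)
β1 stroke at R1  (common-e at J1 fixed by 3)
β2 stroke at I2  (0-jn J1 has e-setter on 3)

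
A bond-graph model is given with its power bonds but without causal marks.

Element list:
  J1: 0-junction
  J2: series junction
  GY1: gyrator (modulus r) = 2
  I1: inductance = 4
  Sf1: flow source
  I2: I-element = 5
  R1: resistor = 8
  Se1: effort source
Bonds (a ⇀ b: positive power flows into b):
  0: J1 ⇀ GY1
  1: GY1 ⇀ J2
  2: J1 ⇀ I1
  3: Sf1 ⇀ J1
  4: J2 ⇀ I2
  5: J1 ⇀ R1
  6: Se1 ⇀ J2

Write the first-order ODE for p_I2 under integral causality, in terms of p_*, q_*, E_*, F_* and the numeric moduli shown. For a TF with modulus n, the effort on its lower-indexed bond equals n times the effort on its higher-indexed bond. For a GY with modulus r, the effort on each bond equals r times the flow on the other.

dp_I2/dt = E_Se1 + 2*F_Sf1 - p_I1/2 - p_I2/10

b3 |Sf1  (Sf1 (Sf) sets flow on bond)
b6 |J2  (Se1 fixes effort; stroke away)
b2 |I1  (I1: I, integral causality)
b4 |I2  (I2 integral (f out))
b1 |J2  (J2: bond 4 brought flow, rest push out)
b0 |J1  (through GY1, causality inverts; strokes same side of GY1)
b5 |R1  (common-e at J1 fixed by 0)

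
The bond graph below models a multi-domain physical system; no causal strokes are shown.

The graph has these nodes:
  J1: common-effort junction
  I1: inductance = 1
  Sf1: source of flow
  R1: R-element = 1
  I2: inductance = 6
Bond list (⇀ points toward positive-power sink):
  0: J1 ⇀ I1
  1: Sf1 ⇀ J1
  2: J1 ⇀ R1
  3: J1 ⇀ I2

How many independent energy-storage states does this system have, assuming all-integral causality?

2  (I1, I2 all integral)

b1 →Sf1  (Sf1 fixes flow; stroke at Sf1)
b0 →I1  (I1 outputs flow p/I1)
b3 →I2  (prefer integral on I2)
b2 →J1  (J1 needs exactly one e-in)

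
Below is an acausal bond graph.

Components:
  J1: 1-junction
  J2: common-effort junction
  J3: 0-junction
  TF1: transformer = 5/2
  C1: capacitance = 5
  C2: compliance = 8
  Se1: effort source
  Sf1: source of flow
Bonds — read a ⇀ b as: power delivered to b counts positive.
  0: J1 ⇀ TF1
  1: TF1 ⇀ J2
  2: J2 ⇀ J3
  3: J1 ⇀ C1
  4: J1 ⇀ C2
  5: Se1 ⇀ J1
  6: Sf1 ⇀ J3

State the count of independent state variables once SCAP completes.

bond 5 stroke→J1  (Se1: effort source, stroke at far end)
bond 6 stroke→Sf1  (source Sf1 imposes f)
bond 2 stroke→J3  (closing 0-jn rule on J3)
bond 1 stroke→J2  (closing 0-jn rule on J2)
bond 0 stroke→TF1  (TF TF1: opposite of bond 1)
bond 3 stroke→J1  (common-f at J1 fixed by 0)
bond 4 stroke→J1  (J1 flow already set via bond 0)

2  (C1, C2 all integral)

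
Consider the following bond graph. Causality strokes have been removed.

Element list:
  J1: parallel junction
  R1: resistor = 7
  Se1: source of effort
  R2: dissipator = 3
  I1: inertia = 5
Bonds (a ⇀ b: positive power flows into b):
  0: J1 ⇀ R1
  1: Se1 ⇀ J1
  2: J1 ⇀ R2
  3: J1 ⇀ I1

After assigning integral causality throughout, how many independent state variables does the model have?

1  (I1 all integral)

#1 →J1  (source Se1 imposes e)
#0 →R1  (0-jn J1 has e-setter on 1)
#2 →R2  (common-e at J1 fixed by 1)
#3 →I1  (J1 effort already set via bond 1)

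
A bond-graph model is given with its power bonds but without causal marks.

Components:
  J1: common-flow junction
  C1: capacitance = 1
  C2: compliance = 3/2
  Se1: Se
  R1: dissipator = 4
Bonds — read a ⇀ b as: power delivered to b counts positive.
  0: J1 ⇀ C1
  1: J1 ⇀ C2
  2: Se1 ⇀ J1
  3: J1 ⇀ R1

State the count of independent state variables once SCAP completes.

2  (C1, C2 all integral)

#2 stroke at J1  (Se1 (Se) sets effort on bond)
#0 stroke at J1  (C1 outputs effort q/C1)
#1 stroke at J1  (C2 outputs effort q/C2)
#3 stroke at R1  (J1: last free bond brings flow in)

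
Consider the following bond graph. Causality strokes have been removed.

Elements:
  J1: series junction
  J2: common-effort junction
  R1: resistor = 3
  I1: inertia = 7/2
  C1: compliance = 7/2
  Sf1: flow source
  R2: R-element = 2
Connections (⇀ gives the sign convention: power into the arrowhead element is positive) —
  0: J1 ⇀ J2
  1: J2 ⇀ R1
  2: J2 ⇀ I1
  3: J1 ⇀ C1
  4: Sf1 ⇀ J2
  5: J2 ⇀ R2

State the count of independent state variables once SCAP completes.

2  (C1, I1 all integral)

b4 stroke→Sf1  (source Sf1 imposes f)
b2 stroke→I1  (I1 integral (f out))
b3 stroke→J1  (C1 integral (e out))
b0 stroke→J2  (closing 1-jn rule on J1)
b1 stroke→R1  (J2: bond 0 brought effort, rest push out)
b5 stroke→R2  (common-e at J2 fixed by 0)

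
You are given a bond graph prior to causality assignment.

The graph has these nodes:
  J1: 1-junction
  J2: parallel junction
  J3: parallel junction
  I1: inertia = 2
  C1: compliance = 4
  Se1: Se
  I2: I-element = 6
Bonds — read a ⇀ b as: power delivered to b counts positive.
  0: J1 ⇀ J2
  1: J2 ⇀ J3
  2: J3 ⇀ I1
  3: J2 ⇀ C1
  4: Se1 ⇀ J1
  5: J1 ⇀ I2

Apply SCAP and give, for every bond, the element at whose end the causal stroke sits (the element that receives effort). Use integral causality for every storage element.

bond 0 stroke→J1
bond 1 stroke→J3
bond 2 stroke→I1
bond 3 stroke→J2
bond 4 stroke→J1
bond 5 stroke→I2

β4 |J1  (Se1 (Se) sets effort on bond)
β2 |I1  (prefer integral on I1)
β1 |J3  (closing 0-jn rule on J3)
β3 |J2  (C1 integral (e out))
β0 |J1  (J2: bond 3 brought effort, rest push out)
β5 |I2  (J1 needs exactly one f-in)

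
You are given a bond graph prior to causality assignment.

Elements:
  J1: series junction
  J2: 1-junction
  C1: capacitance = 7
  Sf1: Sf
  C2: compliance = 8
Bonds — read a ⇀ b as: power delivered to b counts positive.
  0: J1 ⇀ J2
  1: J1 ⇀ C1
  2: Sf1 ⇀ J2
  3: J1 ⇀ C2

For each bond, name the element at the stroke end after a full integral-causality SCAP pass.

#0 stroke at J2
#1 stroke at J1
#2 stroke at Sf1
#3 stroke at J1

#2 stroke at Sf1  (Sf1: flow source, stroke at near end)
#0 stroke at J2  (J2 flow already set via bond 2)
#1 stroke at J1  (1-jn J1 has f-setter on 0)
#3 stroke at J1  (common-f at J1 fixed by 0)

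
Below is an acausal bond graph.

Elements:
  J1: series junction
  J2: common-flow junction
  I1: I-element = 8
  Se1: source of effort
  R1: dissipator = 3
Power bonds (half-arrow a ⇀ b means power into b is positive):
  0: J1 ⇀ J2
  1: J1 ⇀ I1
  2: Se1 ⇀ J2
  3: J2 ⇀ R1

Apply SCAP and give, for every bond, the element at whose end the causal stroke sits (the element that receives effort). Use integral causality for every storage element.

b0 |J1
b1 |I1
b2 |J2
b3 |J2

b2 →J2  (Se1: effort source, stroke at far end)
b1 →I1  (I1 integral (f out))
b0 →J1  (1-jn J1 has f-setter on 1)
b3 →J2  (J2 flow already set via bond 0)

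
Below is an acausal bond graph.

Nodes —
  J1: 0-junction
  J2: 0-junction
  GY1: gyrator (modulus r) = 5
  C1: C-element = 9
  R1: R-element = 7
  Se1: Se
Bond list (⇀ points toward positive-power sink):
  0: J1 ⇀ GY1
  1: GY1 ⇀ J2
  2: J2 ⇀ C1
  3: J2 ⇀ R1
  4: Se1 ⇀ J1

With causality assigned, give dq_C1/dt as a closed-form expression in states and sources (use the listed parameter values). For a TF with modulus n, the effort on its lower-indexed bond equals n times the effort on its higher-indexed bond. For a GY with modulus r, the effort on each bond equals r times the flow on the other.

dq_C1/dt = E_Se1/5 - q_C1/63

bond 4 |J1  (Se1 fixes effort; stroke away)
bond 0 |GY1  (J1: bond 4 brought effort, rest push out)
bond 1 |GY1  (GY GY1: same side as bond 0)
bond 2 |J2  (C1: C, integral causality)
bond 3 |R1  (J2: bond 2 brought effort, rest push out)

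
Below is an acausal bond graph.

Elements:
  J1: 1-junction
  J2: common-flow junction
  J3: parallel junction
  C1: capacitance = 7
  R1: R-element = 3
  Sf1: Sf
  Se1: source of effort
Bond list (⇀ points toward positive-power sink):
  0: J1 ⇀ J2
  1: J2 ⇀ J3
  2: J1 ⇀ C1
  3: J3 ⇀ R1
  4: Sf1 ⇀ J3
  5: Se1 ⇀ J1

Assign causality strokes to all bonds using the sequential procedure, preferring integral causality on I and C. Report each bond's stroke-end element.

#4 stroke→Sf1  (Sf1: flow source, stroke at near end)
#5 stroke→J1  (Se1 (Se) sets effort on bond)
#2 stroke→J1  (C1 integral (e out))
#0 stroke→J2  (J1: last free bond brings flow in)
#1 stroke→J3  (J2 needs exactly one f-in)
#3 stroke→R1  (common-e at J3 fixed by 1)

b0 →J2
b1 →J3
b2 →J1
b3 →R1
b4 →Sf1
b5 →J1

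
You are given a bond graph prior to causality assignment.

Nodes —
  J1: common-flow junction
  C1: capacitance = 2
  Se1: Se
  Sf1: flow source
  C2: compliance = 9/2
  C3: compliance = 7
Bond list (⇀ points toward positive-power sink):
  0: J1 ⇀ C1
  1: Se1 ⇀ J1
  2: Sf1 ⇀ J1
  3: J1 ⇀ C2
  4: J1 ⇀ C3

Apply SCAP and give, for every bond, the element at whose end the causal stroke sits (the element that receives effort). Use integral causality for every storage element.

#1 stroke→J1  (Se1: effort source, stroke at far end)
#2 stroke→Sf1  (source Sf1 imposes f)
#0 stroke→J1  (common-f at J1 fixed by 2)
#3 stroke→J1  (J1: bond 2 brought flow, rest push out)
#4 stroke→J1  (J1 flow already set via bond 2)

β0 stroke at J1
β1 stroke at J1
β2 stroke at Sf1
β3 stroke at J1
β4 stroke at J1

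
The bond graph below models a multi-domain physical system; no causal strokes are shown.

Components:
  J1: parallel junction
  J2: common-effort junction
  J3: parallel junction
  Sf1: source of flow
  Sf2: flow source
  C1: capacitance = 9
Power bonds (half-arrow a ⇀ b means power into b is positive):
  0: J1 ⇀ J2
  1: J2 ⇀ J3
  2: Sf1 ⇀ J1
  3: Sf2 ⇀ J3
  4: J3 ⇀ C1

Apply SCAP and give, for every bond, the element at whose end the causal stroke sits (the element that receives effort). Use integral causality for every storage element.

bond 2 stroke→Sf1  (Sf1: flow source, stroke at near end)
bond 3 stroke→Sf2  (source Sf2 imposes f)
bond 0 stroke→J1  (J1: last free bond brings effort in)
bond 1 stroke→J2  (only one effort-in slot at J2)
bond 4 stroke→J3  (closing 0-jn rule on J3)

bond 0 stroke at J1
bond 1 stroke at J2
bond 2 stroke at Sf1
bond 3 stroke at Sf2
bond 4 stroke at J3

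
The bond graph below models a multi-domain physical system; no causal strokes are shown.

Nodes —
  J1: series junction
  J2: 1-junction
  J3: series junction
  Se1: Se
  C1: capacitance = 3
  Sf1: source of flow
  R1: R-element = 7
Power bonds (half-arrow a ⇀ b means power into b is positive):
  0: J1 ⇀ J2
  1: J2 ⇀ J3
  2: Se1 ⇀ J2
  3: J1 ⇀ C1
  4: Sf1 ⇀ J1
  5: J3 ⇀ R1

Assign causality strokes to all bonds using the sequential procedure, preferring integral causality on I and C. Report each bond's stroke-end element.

bond 0 |J1
bond 1 |J2
bond 2 |J2
bond 3 |J1
bond 4 |Sf1
bond 5 |J3

#2 stroke at J2  (Se1: effort source, stroke at far end)
#4 stroke at Sf1  (Sf1 (Sf) sets flow on bond)
#0 stroke at J1  (common-f at J1 fixed by 4)
#3 stroke at J1  (J1 flow already set via bond 4)
#1 stroke at J2  (J2 flow already set via bond 0)
#5 stroke at J3  (1-jn J3 has f-setter on 1)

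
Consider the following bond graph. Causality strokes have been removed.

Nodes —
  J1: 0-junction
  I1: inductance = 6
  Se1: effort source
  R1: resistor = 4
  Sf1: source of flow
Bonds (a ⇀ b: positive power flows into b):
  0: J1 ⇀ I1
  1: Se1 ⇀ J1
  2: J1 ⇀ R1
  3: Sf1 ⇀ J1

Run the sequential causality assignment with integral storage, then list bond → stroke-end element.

#0 stroke→I1
#1 stroke→J1
#2 stroke→R1
#3 stroke→Sf1

#1 stroke at J1  (source Se1 imposes e)
#3 stroke at Sf1  (Sf1 fixes flow; stroke at Sf1)
#0 stroke at I1  (common-e at J1 fixed by 1)
#2 stroke at R1  (0-jn J1 has e-setter on 1)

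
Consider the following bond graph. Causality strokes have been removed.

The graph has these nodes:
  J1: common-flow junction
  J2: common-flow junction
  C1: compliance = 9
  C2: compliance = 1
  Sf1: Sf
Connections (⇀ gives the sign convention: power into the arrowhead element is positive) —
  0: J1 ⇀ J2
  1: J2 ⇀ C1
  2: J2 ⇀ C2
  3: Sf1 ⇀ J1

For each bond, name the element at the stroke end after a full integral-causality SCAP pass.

β3 →Sf1  (source Sf1 imposes f)
β0 →J1  (common-f at J1 fixed by 3)
β1 →J2  (common-f at J2 fixed by 0)
β2 →J2  (J2 flow already set via bond 0)

b0 stroke at J1
b1 stroke at J2
b2 stroke at J2
b3 stroke at Sf1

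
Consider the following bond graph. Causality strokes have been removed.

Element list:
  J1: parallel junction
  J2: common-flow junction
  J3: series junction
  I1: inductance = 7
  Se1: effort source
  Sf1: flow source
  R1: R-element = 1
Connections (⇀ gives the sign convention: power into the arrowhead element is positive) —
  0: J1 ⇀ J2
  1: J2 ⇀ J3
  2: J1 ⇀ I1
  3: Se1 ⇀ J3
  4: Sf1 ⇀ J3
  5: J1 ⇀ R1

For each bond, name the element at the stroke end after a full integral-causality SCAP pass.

β0 stroke at J2
β1 stroke at J3
β2 stroke at I1
β3 stroke at J3
β4 stroke at Sf1
β5 stroke at J1

β3 |J3  (Se1: effort source, stroke at far end)
β4 |Sf1  (Sf1 (Sf) sets flow on bond)
β1 |J3  (common-f at J3 fixed by 4)
β0 |J2  (1-jn J2 has f-setter on 1)
β2 |I1  (prefer integral on I1)
β5 |J1  (J1 needs exactly one e-in)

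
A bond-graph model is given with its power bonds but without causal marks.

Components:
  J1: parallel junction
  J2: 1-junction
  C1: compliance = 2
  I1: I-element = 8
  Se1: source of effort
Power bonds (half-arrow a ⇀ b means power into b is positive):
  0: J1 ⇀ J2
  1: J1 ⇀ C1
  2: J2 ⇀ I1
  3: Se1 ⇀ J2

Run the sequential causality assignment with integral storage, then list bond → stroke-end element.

b0 stroke→J2
b1 stroke→J1
b2 stroke→I1
b3 stroke→J2

#3 stroke→J2  (source Se1 imposes e)
#1 stroke→J1  (C1 integral (e out))
#0 stroke→J2  (J1 effort already set via bond 1)
#2 stroke→I1  (closing 1-jn rule on J2)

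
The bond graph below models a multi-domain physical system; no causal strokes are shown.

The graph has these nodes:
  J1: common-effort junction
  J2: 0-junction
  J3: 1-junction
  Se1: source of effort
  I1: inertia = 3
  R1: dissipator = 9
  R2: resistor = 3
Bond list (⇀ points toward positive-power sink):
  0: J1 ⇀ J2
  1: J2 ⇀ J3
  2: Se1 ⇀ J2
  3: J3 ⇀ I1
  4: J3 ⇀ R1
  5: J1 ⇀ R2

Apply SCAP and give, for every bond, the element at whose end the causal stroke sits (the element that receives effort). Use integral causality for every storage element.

bond 2 stroke at J2  (Se1 fixes effort; stroke away)
bond 0 stroke at J1  (common-e at J2 fixed by 2)
bond 1 stroke at J3  (common-e at J2 fixed by 2)
bond 5 stroke at R2  (J1: bond 0 brought effort, rest push out)
bond 3 stroke at I1  (I1 outputs flow p/I1)
bond 4 stroke at J3  (1-jn J3 has f-setter on 3)

bond 0 |J1
bond 1 |J3
bond 2 |J2
bond 3 |I1
bond 4 |J3
bond 5 |R2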